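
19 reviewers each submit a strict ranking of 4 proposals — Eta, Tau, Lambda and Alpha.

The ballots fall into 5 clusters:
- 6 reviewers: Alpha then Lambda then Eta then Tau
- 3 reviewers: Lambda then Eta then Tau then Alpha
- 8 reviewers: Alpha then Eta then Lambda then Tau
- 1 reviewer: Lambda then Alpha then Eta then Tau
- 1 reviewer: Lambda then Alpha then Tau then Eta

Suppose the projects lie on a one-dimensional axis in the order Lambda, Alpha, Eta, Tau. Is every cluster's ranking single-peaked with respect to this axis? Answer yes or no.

no

Axis positions: Lambda=1, Alpha=2, Eta=3, Tau=4.
Cluster 1 (peak Alpha at position 2): ranking walks positions 2-1-3-4, expanding outward from the peak — single-peaked.
Cluster 2: ranking walks positions 1-3-4-2; Eta is ranked above Alpha even though Alpha lies between Eta and the peak Lambda on the axis — preferences dip and rise again. Not single-peaked.
Cluster 3 (peak Alpha at position 2): ranking walks positions 2-3-1-4, expanding outward from the peak — single-peaked.
Cluster 4 (peak Lambda at position 1): ranking walks positions 1-2-3-4, expanding outward from the peak — single-peaked.
Cluster 5: ranking walks positions 1-2-4-3; Tau is ranked above Eta even though Eta lies between Tau and the peak Lambda on the axis — preferences dip and rise again. Not single-peaked.
Cluster 2 violates single-peakedness, so the profile is not single-peaked on this axis.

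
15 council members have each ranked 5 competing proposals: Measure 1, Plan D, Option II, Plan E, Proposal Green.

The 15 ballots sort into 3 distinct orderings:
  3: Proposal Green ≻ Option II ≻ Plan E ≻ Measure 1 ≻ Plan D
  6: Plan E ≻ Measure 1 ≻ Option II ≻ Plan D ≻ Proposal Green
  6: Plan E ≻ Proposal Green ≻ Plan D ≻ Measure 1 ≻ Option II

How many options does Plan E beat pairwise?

Plan E against each rival (15 council members):
Plan E vs Measure 1: Plan E is ranked higher on 3+6+6 = 15 ballots, Measure 1 on 0. Plan E wins 15–0.
Plan E vs Plan D: Plan E wins 15–0.
Plan E vs Option II: Plan E wins 12–3.
Plan E vs Proposal Green: Plan E is ranked higher on 6+6 = 12 ballots, Proposal Green on 3. Plan E wins 12–3.
Plan E beats Measure 1, Plan D, Option II, Proposal Green — 4 pairwise wins.

4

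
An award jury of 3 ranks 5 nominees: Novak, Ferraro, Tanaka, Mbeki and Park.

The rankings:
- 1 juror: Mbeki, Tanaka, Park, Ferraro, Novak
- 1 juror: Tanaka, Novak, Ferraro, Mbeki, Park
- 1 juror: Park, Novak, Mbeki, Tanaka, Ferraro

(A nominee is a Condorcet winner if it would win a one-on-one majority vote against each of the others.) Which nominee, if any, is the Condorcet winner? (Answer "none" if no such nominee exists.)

Head-to-head results (3 jurors):
Novak vs Ferraro: 2 to 1, Novak.
Novak vs Tanaka: Novak preferred on 1 ballot; Tanaka wins 2–1.
Novak vs Mbeki: Novak preferred on 1+1 = 2 ballots; Novak wins 2–1.
Novak vs Park: 1 for Novak, 2 for Park — Park by 2–1.
Ferraro vs Tanaka: 0 to 3, Tanaka.
Ferraro vs Mbeki: 1 to 2, Mbeki.
Ferraro vs Park: 1 to 2, Park.
Tanaka vs Mbeki: 1 to 2, Mbeki.
Tanaka vs Park: Tanaka is ranked higher on 1+1 = 2 ballots, Park on 1. Tanaka wins 2–1.
Mbeki vs Park: 2 to 1, Mbeki.
Each nominee drops at least one matchup (Novak loses to Tanaka; Ferraro loses to Novak; Tanaka loses to Mbeki; Mbeki loses to Novak; Park loses to Tanaka); the cycle Novak beats Mbeki beats Tanaka beats Novak rules out a Condorcet winner.

none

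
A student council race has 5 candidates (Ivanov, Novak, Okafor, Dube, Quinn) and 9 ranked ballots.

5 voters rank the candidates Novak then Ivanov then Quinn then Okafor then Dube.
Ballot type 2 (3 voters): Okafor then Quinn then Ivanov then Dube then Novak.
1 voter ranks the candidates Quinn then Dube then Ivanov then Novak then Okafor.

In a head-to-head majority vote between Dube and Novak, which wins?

Ballots ranking Dube above Novak: 3 + 1 = 4.
Ballots ranking Novak above Dube: 9 − 4 = 5.
Novak wins the head-to-head 5–4.

Novak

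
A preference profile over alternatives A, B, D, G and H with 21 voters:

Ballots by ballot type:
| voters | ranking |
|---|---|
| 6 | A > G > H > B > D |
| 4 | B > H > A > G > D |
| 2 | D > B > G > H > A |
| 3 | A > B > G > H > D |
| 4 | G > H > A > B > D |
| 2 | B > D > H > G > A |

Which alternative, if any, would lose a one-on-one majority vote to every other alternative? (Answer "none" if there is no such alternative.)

Pairwise majorities:
A vs B: 6+3+4 = 13 for A, 8 for B — A by 13–8.
A vs D: A preferred on 6+4+3+4 = 17 ballots; A wins 17–4.
A vs G: 13 to 8, A.
A vs H: A preferred on 6+3 = 9 ballots; H wins 12–9.
B vs D: 19 to 2, B.
B vs G: B wins 11–10.
B vs H: B, 11–10.
D–G: G 17–4.
D–H: H 17–4.
G vs H: G is ranked higher on 6+2+3+4 = 15 ballots, H on 6. G wins 15–6.
D loses to every other alternative — it is the Condorcet loser.

D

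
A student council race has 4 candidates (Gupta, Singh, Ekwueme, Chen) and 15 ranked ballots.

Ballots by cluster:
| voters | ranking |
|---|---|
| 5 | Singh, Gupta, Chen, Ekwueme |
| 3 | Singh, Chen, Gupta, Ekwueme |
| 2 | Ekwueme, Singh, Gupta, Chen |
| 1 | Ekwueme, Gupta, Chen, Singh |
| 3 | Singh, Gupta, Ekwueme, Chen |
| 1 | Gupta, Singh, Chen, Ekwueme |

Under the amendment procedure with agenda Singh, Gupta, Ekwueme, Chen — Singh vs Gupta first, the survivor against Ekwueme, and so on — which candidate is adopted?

Round 1: Singh vs Gupta — 13–2, Singh advances.
Round 2: Singh vs Ekwueme — 12–3, Singh advances.
Round 3: Singh vs Chen — 14–1, Singh advances.
Singh survives the agenda.

Singh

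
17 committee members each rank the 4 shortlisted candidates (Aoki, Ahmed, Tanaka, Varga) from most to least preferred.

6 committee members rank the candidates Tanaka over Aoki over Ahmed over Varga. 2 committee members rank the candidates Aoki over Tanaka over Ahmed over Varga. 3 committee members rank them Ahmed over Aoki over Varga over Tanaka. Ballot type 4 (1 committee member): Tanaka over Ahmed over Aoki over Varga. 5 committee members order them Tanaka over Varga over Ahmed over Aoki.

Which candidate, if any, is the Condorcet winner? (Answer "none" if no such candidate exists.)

Tanaka

Pairwise majorities:
Aoki vs Ahmed: 8 to 9, Ahmed.
Aoki vs Tanaka: Tanaka, 12–5.
Aoki vs Varga: 6+2+3+1 = 12 for Aoki, 5 for Varga — Aoki by 12–5.
Ahmed–Tanaka: Tanaka 14–3.
Ahmed vs Varga: Ahmed preferred on 6+2+3+1 = 12 ballots; Ahmed wins 12–5.
Tanaka–Varga: Tanaka 14–3.
Tanaka beats each of Aoki, Ahmed, Varga — Tanaka is the Condorcet winner.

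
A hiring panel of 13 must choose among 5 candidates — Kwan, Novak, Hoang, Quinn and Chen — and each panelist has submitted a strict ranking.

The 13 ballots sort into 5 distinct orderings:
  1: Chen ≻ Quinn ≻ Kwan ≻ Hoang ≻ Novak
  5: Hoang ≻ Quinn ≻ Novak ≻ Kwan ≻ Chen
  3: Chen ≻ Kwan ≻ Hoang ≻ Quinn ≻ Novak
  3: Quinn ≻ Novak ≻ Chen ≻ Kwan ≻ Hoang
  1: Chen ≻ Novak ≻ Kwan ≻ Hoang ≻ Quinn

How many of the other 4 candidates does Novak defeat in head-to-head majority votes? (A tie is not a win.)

2

Novak against each rival (13 committee members):
Novak vs Kwan: Novak, 9–4.
Novak vs Hoang: Hoang, 9–4.
Novak vs Quinn: Quinn wins 12–1.
Novak vs Chen: 5+3 = 8 for Novak, 5 for Chen — Novak by 8–5.
Novak beats Kwan, Chen; loses to Hoang, Quinn — 2 pairwise wins.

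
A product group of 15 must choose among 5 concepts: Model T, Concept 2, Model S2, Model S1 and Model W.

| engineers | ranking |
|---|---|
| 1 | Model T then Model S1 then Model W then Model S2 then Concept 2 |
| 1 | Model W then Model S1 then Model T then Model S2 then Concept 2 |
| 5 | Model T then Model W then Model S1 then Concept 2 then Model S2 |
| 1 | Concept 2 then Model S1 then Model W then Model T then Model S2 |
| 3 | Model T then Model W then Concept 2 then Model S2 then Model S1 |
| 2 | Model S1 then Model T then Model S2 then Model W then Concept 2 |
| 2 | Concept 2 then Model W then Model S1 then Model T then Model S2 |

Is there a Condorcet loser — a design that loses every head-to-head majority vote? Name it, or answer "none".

Model S2

Pairwise majorities:
Model T vs Concept 2: 12 to 3, Model T.
Model T vs Model S2: Model T wins 15–0.
Model T vs Model S1: 9 to 6, Model T.
Model T vs Model W: Model T preferred on 1+5+3+2 = 11 ballots; Model T wins 11–4.
Concept 2 vs Model S2: Concept 2 preferred on 5+1+3+2 = 11 ballots; Concept 2 wins 11–4.
Concept 2 vs Model S1: 6 to 9, Model S1.
Concept 2–Model W: Model W 12–3.
Model S2 vs Model S1: 3 for Model S2, 12 for Model S1 — Model S1 by 12–3.
Model S2 vs Model W: Model W wins 13–2.
Model S1 vs Model W: Model W, 11–4.
Only Model S2 has no wins; Model S2 is the Condorcet loser.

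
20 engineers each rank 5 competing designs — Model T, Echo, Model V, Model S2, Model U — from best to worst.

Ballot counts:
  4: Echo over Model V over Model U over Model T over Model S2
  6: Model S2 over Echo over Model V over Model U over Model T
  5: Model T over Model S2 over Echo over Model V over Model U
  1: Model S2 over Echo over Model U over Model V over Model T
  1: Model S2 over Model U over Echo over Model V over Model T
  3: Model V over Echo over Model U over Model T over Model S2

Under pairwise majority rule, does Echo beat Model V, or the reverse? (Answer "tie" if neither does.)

Echo

Ballots ranking Echo above Model V: 4 + 6 + 5 + 1 + 1 = 17.
Ballots ranking Model V above Echo: 20 − 17 = 3.
Echo wins the head-to-head 17–3.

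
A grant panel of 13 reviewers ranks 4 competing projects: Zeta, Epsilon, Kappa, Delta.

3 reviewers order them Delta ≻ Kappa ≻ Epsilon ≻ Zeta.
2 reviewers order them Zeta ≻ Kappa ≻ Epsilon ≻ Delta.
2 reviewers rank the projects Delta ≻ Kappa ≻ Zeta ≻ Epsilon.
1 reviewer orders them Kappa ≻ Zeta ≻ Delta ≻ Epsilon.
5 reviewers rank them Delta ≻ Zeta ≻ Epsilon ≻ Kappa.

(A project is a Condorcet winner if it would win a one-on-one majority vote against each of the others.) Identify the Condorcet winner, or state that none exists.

Delta

Check each pair by majority over 13 ballots:
Zeta vs Epsilon: Zeta preferred on 2+2+1+5 = 10 ballots; Zeta wins 10–3.
Zeta vs Kappa: Zeta preferred on 2+5 = 7 ballots; Zeta wins 7–6.
Zeta vs Delta: Zeta is ranked higher on 2+1 = 3 ballots, Delta on 10. Delta wins 10–3.
Epsilon vs Kappa: Epsilon preferred on 5 ballots; Kappa wins 8–5.
Epsilon vs Delta: Epsilon is ranked higher on 2 ballots, Delta on 11. Delta wins 11–2.
Kappa vs Delta: Kappa is ranked higher on 2+1 = 3 ballots, Delta on 10. Delta wins 10–3.
Delta defeats every rival head-to-head and is the Condorcet winner.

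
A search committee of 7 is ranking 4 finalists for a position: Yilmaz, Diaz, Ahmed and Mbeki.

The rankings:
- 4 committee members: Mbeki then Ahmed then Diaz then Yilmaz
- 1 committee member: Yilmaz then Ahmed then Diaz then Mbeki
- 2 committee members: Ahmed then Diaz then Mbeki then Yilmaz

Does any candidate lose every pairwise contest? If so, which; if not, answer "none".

Yilmaz

Head-to-head results (7 committee members):
Yilmaz vs Diaz: 1 to 6, Diaz.
Yilmaz–Ahmed: Ahmed 6–1.
Yilmaz vs Mbeki: Yilmaz is ranked higher on 1 ballot, Mbeki on 6. Mbeki wins 6–1.
Diaz vs Ahmed: Diaz is ranked higher on 0 ballots, Ahmed on 7. Ahmed wins 7–0.
Diaz–Mbeki: Mbeki 4–3.
Ahmed–Mbeki: Mbeki 4–3.
Only Yilmaz has no wins; Yilmaz is the Condorcet loser.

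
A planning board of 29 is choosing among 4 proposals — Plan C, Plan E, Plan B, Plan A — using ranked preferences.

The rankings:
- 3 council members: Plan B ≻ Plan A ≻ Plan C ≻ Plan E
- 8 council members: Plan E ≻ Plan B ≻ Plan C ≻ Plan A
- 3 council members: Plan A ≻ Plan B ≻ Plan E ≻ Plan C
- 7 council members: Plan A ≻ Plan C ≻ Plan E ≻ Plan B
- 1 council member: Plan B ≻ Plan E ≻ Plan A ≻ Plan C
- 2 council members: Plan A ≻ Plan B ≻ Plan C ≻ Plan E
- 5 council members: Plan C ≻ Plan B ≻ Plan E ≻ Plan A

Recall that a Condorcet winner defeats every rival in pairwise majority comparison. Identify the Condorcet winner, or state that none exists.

none

Check each pair by majority over 29 ballots:
Plan C vs Plan E: 17 to 12, Plan C.
Plan C vs Plan B: Plan C preferred on 7+5 = 12 ballots; Plan B wins 17–12.
Plan C vs Plan A: Plan C is ranked higher on 8+5 = 13 ballots, Plan A on 16. Plan A wins 16–13.
Plan E vs Plan B: Plan E wins 15–14.
Plan E vs Plan A: 8+1+5 = 14 for Plan E, 15 for Plan A — Plan A by 15–14.
Plan B vs Plan A: Plan B wins 17–12.
Every option loses at least once (Plan C loses to Plan B; Plan E loses to Plan C; Plan B loses to Plan E; Plan A loses to Plan B). The majority relation contains the cycle Plan C → Plan E → Plan B → Plan C, so there is no Condorcet winner.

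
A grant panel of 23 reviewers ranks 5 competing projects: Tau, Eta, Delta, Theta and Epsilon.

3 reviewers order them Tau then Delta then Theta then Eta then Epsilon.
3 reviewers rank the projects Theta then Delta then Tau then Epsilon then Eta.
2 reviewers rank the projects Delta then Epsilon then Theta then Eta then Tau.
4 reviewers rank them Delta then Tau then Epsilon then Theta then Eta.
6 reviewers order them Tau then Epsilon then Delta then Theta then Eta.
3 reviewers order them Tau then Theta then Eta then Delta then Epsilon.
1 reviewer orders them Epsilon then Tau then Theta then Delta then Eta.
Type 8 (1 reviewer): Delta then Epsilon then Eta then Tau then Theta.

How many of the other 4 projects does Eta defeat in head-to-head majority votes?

0

Eta against each rival (23 reviewers):
Eta–Tau: Tau 20–3.
Eta vs Delta: Delta wins 20–3.
Eta vs Theta: Theta, 22–1.
Eta vs Epsilon: 6 to 17, Epsilon.
Eta beats no one; loses to Tau, Delta, Theta, Epsilon — 0 pairwise wins.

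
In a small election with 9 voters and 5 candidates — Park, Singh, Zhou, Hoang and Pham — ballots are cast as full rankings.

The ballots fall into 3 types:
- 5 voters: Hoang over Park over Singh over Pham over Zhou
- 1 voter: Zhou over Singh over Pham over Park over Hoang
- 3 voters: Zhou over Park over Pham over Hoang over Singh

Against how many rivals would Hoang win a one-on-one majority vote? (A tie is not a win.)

Hoang against each rival (9 voters):
Hoang vs Park: 5 to 4, Hoang.
Hoang vs Singh: Hoang wins 8–1.
Hoang vs Zhou: Hoang preferred on 5 ballots; Hoang wins 5–4.
Hoang vs Pham: Hoang wins 5–4.
Hoang beats Park, Singh, Zhou, Pham — 4 pairwise wins.

4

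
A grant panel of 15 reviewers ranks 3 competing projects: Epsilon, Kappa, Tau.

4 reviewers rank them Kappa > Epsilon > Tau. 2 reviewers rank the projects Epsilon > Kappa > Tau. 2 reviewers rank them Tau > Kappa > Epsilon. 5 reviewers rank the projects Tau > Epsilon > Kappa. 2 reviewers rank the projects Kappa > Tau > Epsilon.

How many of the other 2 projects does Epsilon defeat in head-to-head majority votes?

0

Epsilon against each rival (15 reviewers):
Epsilon vs Kappa: Kappa wins 8–7.
Epsilon vs Tau: Epsilon preferred on 4+2 = 6 ballots; Tau wins 9–6.
Epsilon beats no one; loses to Kappa, Tau — 0 pairwise wins.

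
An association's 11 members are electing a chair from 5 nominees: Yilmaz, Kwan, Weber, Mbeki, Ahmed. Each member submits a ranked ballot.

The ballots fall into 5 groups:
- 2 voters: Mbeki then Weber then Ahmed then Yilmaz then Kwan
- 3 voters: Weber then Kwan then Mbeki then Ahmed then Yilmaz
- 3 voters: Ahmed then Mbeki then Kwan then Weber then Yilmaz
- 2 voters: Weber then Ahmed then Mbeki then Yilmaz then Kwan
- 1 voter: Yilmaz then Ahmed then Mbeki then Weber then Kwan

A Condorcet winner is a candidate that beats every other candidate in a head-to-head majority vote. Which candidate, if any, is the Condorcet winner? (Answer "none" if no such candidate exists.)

Head-to-head results (11 voters):
Yilmaz vs Kwan: Yilmaz is ranked higher on 2+2+1 = 5 ballots, Kwan on 6. Kwan wins 6–5.
Yilmaz vs Weber: Weber wins 10–1.
Yilmaz vs Mbeki: Mbeki, 10–1.
Yilmaz vs Ahmed: Ahmed, 10–1.
Kwan vs Weber: Kwan is ranked higher on 3 ballots, Weber on 8. Weber wins 8–3.
Kwan vs Mbeki: Kwan is ranked higher on 3 ballots, Mbeki on 8. Mbeki wins 8–3.
Kwan vs Ahmed: Kwan preferred on 3 ballots; Ahmed wins 8–3.
Weber vs Mbeki: Mbeki, 6–5.
Weber vs Ahmed: 7 to 4, Weber.
Mbeki–Ahmed: Ahmed 6–5.
Every candidate loses at least once (Yilmaz loses to Kwan; Kwan loses to Weber; Weber loses to Mbeki; Mbeki loses to Ahmed; Ahmed loses to Weber). The majority relation contains the cycle Weber → Ahmed → Mbeki → Weber, so there is no Condorcet winner.

none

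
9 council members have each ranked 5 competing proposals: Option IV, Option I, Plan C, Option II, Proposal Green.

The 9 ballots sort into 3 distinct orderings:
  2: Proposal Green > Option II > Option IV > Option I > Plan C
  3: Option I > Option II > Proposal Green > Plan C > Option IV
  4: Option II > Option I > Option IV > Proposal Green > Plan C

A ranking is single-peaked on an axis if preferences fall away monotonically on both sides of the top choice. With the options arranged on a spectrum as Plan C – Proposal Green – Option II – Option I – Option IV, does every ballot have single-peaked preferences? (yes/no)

Axis positions: Plan C=1, Proposal Green=2, Option II=3, Option I=4, Option IV=5.
Cluster 1: ranking walks positions 2-3-5-4-1; Option IV is ranked above Option I even though Option I lies between Option IV and the peak Proposal Green on the axis — preferences dip and rise again. Not single-peaked.
Cluster 2 (peak Option I at position 4): ranking walks positions 4-3-2-1-5, expanding outward from the peak — single-peaked.
Cluster 3 (peak Option II at position 3): ranking walks positions 3-4-5-2-1, expanding outward from the peak — single-peaked.
Cluster 1 violates single-peakedness, so the profile is not single-peaked on this axis.

no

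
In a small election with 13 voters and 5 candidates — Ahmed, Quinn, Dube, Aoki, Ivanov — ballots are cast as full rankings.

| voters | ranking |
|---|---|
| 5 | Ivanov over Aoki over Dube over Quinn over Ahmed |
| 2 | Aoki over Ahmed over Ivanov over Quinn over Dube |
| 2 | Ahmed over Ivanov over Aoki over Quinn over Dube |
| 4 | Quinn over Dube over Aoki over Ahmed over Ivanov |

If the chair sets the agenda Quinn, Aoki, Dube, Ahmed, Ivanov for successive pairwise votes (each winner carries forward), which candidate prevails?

Round 1: Quinn vs Aoki — 4–9, Aoki advances.
Round 2: Aoki vs Dube — 9–4, Aoki advances.
Round 3: Aoki vs Ahmed — 11–2, Aoki advances.
Round 4: Aoki vs Ivanov — 6–7, Ivanov advances.
The agenda winner is Ivanov.

Ivanov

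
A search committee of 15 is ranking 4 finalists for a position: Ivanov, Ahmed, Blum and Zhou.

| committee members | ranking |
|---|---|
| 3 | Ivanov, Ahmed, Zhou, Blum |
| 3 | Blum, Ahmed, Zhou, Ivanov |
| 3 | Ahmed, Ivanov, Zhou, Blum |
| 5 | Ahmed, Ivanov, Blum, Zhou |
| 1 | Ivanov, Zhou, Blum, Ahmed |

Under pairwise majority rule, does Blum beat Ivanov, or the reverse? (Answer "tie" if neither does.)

Ivanov

Ballots ranking Blum above Ivanov: 3.
Ballots ranking Ivanov above Blum: 15 − 3 = 12.
Ivanov wins the head-to-head 12–3.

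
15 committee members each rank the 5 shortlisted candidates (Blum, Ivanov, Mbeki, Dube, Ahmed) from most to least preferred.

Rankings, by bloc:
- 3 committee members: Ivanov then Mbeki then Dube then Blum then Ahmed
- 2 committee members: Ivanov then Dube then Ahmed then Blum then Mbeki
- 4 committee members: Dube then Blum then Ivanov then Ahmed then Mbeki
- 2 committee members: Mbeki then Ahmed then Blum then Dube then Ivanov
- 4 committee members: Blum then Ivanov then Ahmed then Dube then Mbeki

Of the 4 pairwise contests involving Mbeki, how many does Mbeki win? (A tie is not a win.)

Mbeki against each rival (15 committee members):
Mbeki vs Blum: Blum, 10–5.
Mbeki vs Ivanov: 2 for Mbeki, 13 for Ivanov — Ivanov by 13–2.
Mbeki–Dube: Dube 10–5.
Mbeki vs Ahmed: Mbeki preferred on 3+2 = 5 ballots; Ahmed wins 10–5.
Mbeki beats no one; loses to Blum, Ivanov, Dube, Ahmed — 0 pairwise wins.

0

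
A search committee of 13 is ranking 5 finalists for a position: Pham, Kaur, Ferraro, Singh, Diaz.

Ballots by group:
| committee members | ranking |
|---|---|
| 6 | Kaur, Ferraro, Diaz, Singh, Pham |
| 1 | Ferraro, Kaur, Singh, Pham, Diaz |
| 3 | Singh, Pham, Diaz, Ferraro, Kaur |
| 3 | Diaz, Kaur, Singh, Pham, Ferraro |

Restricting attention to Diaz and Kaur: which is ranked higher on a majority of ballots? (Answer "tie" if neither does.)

Ballots ranking Diaz above Kaur: 3 + 3 = 6.
Ballots ranking Kaur above Diaz: 13 − 6 = 7.
Kaur wins the head-to-head 7–6.

Kaur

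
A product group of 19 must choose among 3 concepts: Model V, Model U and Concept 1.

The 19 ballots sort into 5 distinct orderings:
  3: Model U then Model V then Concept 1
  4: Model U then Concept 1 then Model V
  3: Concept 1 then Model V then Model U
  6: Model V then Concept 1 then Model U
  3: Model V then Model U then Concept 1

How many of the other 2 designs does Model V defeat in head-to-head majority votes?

Model V against each rival (19 engineers):
Model V–Model U: Model V 12–7.
Model V–Concept 1: Model V 12–7.
Model V beats Model U, Concept 1 — 2 pairwise wins.

2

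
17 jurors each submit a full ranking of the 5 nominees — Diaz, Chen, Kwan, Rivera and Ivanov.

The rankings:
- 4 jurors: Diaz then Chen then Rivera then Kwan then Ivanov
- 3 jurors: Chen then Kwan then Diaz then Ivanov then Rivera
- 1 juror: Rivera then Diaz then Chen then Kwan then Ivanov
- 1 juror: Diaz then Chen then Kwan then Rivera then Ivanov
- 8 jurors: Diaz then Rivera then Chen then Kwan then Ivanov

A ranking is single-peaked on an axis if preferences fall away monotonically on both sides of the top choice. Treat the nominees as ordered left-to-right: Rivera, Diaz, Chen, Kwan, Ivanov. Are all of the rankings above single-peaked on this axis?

Axis positions: Rivera=1, Diaz=2, Chen=3, Kwan=4, Ivanov=5.
Type 1 (peak Diaz at position 2): ranking walks positions 2-3-1-4-5, expanding outward from the peak — single-peaked.
Type 2 (peak Chen at position 3): ranking walks positions 3-4-2-5-1, expanding outward from the peak — single-peaked.
Type 3 (peak Rivera at position 1): ranking walks positions 1-2-3-4-5, expanding outward from the peak — single-peaked.
Type 4 (peak Diaz at position 2): ranking walks positions 2-3-4-1-5, expanding outward from the peak — single-peaked.
Type 5 (peak Diaz at position 2): ranking walks positions 2-1-3-4-5, expanding outward from the peak — single-peaked.
Every ranking is single-peaked on this axis.

yes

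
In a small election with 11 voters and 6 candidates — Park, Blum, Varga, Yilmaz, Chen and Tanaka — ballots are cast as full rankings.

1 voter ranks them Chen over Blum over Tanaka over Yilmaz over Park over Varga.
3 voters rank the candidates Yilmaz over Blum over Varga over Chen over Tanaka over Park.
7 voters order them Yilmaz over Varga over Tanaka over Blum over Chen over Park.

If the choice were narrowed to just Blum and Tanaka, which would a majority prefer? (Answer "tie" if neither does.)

Ballots ranking Blum above Tanaka: 1 + 3 = 4.
Ballots ranking Tanaka above Blum: 11 − 4 = 7.
Tanaka wins the head-to-head 7–4.

Tanaka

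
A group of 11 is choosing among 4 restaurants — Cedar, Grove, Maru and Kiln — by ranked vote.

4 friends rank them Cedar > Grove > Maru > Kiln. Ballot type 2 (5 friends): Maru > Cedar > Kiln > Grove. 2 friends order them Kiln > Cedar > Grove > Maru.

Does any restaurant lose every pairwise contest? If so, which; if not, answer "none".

Pairwise majorities:
Cedar vs Grove: Cedar is ranked higher on 4+5+2 = 11 ballots, Grove on 0. Cedar wins 11–0.
Cedar vs Maru: 6 to 5, Cedar.
Cedar vs Kiln: 9 to 2, Cedar.
Grove–Maru: Grove 6–5.
Grove vs Kiln: Grove is ranked higher on 4 ballots, Kiln on 7. Kiln wins 7–4.
Maru vs Kiln: Maru, 9–2.
Every restaurant wins at least one matchup (Cedar beats Grove; Grove beats Maru; Maru beats Kiln; Kiln beats Grove), so there is no Condorcet loser.

none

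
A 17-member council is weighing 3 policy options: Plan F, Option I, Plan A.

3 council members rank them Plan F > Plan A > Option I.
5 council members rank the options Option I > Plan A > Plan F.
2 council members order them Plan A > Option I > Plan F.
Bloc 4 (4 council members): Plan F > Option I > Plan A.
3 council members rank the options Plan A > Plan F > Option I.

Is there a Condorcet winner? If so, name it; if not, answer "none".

Head-to-head results (17 council members):
Plan F vs Option I: Plan F wins 10–7.
Plan F vs Plan A: Plan A, 10–7.
Option I vs Plan A: Option I, 9–8.
Each option drops at least one matchup (Plan F loses to Plan A; Option I loses to Plan F; Plan A loses to Option I); the cycle Plan F beats Option I beats Plan A beats Plan F rules out a Condorcet winner.

none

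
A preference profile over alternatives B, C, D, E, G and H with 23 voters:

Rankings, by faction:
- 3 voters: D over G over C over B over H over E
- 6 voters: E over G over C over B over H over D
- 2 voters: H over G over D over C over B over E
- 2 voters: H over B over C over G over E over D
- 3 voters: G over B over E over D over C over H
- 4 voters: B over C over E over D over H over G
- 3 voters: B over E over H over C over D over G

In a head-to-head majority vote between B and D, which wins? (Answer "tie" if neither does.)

B

Ballots ranking B above D: 6 + 2 + 3 + 4 + 3 = 18.
Ballots ranking D above B: 23 − 18 = 5.
B wins the head-to-head 18–5.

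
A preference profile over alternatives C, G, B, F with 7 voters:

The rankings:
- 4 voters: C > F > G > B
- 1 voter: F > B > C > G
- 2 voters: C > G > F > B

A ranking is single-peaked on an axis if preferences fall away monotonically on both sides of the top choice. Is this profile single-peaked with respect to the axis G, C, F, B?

yes

Axis positions: G=1, C=2, F=3, B=4.
Group 1 (peak C at position 2): ranking walks positions 2-3-1-4, expanding outward from the peak — single-peaked.
Group 2 (peak F at position 3): ranking walks positions 3-4-2-1, expanding outward from the peak — single-peaked.
Group 3 (peak C at position 2): ranking walks positions 2-1-3-4, expanding outward from the peak — single-peaked.
Every ranking is single-peaked on this axis.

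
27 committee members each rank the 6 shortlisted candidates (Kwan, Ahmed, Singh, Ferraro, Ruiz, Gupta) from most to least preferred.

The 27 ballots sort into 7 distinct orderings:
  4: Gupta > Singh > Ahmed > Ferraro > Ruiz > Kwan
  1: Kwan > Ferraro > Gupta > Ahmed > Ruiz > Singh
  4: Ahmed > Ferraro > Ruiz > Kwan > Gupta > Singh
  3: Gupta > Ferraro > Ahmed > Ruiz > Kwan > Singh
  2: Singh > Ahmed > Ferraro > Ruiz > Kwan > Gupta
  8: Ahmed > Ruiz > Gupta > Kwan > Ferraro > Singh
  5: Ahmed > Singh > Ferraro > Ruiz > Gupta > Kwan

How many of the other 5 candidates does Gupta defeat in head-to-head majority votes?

Gupta against each rival (27 committee members):
Gupta–Kwan: Gupta 20–7.
Gupta vs Ahmed: Ahmed, 19–8.
Gupta vs Singh: 20 to 7, Gupta.
Gupta vs Ferraro: Gupta preferred on 4+3+8 = 15 ballots; Gupta wins 15–12.
Gupta vs Ruiz: Gupta is ranked higher on 4+1+3 = 8 ballots, Ruiz on 19. Ruiz wins 19–8.
Gupta beats Kwan, Singh, Ferraro; loses to Ahmed, Ruiz — 3 pairwise wins.

3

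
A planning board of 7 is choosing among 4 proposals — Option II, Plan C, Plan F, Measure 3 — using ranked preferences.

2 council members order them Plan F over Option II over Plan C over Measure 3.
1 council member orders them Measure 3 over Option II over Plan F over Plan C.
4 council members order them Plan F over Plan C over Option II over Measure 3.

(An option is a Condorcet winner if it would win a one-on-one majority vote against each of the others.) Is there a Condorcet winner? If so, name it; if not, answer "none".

Head-to-head results (7 council members):
Option II vs Plan C: Plan C, 4–3.
Option II–Plan F: Plan F 6–1.
Option II vs Measure 3: Option II wins 6–1.
Plan C vs Plan F: Plan F, 7–0.
Plan C vs Measure 3: Plan C, 6–1.
Plan F vs Measure 3: Plan F, 6–1.
Plan F beats each of Option II, Plan C, Measure 3 — Plan F is the Condorcet winner.

Plan F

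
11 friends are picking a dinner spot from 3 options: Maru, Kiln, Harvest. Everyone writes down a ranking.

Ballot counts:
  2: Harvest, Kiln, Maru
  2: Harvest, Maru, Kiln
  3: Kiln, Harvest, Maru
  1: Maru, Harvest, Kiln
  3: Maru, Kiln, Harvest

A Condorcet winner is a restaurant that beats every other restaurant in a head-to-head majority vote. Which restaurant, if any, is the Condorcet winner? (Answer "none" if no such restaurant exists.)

none

Pairwise majorities:
Maru vs Kiln: Maru, 6–5.
Maru vs Harvest: Harvest wins 7–4.
Kiln vs Harvest: Kiln, 6–5.
No restaurant is unbeaten: Maru loses to Harvest; Kiln loses to Maru; Harvest loses to Kiln. In particular Maru → Kiln → Harvest → Maru is a majority cycle — no Condorcet winner exists.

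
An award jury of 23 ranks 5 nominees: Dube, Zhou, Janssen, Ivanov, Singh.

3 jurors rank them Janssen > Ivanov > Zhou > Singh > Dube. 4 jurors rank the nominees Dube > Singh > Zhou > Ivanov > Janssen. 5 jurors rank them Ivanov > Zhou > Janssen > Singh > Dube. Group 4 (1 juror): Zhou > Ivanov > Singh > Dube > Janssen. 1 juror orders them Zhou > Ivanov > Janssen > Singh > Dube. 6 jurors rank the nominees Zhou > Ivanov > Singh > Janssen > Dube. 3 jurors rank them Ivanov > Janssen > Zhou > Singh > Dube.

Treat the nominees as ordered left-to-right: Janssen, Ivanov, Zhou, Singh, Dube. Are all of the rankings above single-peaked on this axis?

Axis positions: Janssen=1, Ivanov=2, Zhou=3, Singh=4, Dube=5.
Group 1 (peak Janssen at position 1): ranking walks positions 1-2-3-4-5, expanding outward from the peak — single-peaked.
Group 2 (peak Dube at position 5): ranking walks positions 5-4-3-2-1, expanding outward from the peak — single-peaked.
Group 3 (peak Ivanov at position 2): ranking walks positions 2-3-1-4-5, expanding outward from the peak — single-peaked.
Group 4 (peak Zhou at position 3): ranking walks positions 3-2-4-5-1, expanding outward from the peak — single-peaked.
Group 5 (peak Zhou at position 3): ranking walks positions 3-2-1-4-5, expanding outward from the peak — single-peaked.
Group 6 (peak Zhou at position 3): ranking walks positions 3-2-4-1-5, expanding outward from the peak — single-peaked.
Group 7 (peak Ivanov at position 2): ranking walks positions 2-1-3-4-5, expanding outward from the peak — single-peaked.
Every ranking is single-peaked on this axis.

yes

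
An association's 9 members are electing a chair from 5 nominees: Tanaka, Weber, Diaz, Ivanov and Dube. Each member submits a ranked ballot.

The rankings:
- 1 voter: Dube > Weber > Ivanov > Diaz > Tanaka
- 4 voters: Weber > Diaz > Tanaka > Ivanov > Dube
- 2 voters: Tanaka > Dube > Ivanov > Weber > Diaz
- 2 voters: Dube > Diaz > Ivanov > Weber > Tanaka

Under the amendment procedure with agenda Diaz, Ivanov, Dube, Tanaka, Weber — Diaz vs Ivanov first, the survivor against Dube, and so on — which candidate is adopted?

Round 1: Diaz vs Ivanov — 6–3, Diaz advances.
Round 2: Diaz vs Dube — 4–5, Dube advances.
Round 3: Dube vs Tanaka — 3–6, Tanaka advances.
Round 4: Tanaka vs Weber — 2–7, Weber advances.
Weber survives the agenda.

Weber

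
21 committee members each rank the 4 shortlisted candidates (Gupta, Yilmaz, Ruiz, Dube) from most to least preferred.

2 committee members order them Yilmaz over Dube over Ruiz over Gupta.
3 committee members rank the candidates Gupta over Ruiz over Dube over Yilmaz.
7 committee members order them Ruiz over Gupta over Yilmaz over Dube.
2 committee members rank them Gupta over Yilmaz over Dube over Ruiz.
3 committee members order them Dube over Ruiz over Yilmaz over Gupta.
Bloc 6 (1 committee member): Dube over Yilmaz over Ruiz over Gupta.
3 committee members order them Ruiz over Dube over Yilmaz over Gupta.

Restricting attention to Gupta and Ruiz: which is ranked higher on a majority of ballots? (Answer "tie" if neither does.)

Ballots ranking Gupta above Ruiz: 3 + 2 = 5.
Ballots ranking Ruiz above Gupta: 21 − 5 = 16.
Ruiz wins the head-to-head 16–5.

Ruiz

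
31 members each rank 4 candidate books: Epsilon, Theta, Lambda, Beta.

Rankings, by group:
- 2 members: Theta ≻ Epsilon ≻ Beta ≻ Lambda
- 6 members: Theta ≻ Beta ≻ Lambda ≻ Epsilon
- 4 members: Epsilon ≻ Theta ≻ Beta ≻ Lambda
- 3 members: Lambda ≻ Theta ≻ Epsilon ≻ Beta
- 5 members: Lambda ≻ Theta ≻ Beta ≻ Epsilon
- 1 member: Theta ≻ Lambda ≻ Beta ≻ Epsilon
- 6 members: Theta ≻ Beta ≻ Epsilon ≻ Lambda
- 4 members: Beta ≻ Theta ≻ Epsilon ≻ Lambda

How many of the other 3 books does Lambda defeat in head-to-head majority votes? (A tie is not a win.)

0

Lambda against each rival (31 members):
Lambda vs Epsilon: Epsilon, 16–15.
Lambda vs Theta: Lambda preferred on 3+5 = 8 ballots; Theta wins 23–8.
Lambda vs Beta: Beta wins 22–9.
Lambda beats no one; loses to Epsilon, Theta, Beta — 0 pairwise wins.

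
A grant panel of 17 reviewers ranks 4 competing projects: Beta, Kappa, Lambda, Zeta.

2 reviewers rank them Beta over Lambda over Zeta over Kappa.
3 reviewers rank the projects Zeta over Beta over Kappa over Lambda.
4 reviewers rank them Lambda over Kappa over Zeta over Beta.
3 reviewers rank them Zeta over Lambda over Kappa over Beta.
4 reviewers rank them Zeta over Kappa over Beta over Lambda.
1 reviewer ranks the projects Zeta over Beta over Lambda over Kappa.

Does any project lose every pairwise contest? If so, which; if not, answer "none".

none

Head-to-head results (17 reviewers):
Beta vs Kappa: 2+3+1 = 6 for Beta, 11 for Kappa — Kappa by 11–6.
Beta vs Lambda: Beta, 10–7.
Beta vs Zeta: Zeta wins 15–2.
Kappa–Lambda: Lambda 10–7.
Kappa vs Zeta: Kappa is ranked higher on 4 ballots, Zeta on 13. Zeta wins 13–4.
Lambda vs Zeta: 2+4 = 6 for Lambda, 11 for Zeta — Zeta by 11–6.
No project is winless: Beta beats Lambda; Kappa beats Beta; Lambda beats Kappa; Zeta beats Beta. There is no Condorcet loser.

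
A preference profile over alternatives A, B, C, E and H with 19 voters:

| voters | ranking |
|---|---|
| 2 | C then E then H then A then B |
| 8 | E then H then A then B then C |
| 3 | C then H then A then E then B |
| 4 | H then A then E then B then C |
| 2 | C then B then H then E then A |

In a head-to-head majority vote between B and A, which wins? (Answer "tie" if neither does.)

Ballots ranking B above A: 2.
Ballots ranking A above B: 19 − 2 = 17.
A wins the head-to-head 17–2.

A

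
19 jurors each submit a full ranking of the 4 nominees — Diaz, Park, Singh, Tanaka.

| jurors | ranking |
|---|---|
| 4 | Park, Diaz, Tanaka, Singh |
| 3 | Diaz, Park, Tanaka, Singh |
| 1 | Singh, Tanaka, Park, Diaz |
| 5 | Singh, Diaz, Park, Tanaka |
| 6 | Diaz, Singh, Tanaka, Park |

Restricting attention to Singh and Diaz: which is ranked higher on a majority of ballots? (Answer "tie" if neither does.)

Ballots ranking Singh above Diaz: 1 + 5 = 6.
Ballots ranking Diaz above Singh: 19 − 6 = 13.
Diaz wins the head-to-head 13–6.

Diaz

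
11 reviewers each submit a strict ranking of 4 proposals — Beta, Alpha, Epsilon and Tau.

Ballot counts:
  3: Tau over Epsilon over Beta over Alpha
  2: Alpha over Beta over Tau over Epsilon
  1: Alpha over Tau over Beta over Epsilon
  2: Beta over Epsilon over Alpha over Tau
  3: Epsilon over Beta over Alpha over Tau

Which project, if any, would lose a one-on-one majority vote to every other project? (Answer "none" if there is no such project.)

Head-to-head results (11 reviewers):
Beta vs Alpha: Beta is ranked higher on 3+2+3 = 8 ballots, Alpha on 3. Beta wins 8–3.
Beta–Epsilon: Epsilon 6–5.
Beta vs Tau: 7 to 4, Beta.
Alpha vs Epsilon: 2+1 = 3 for Alpha, 8 for Epsilon — Epsilon by 8–3.
Alpha vs Tau: Alpha preferred on 2+1+2+3 = 8 ballots; Alpha wins 8–3.
Epsilon–Tau: Tau 6–5.
Each project has at least one pairwise win (Beta beats Alpha; Alpha beats Tau; Epsilon beats Beta; Tau beats Epsilon) — no Condorcet loser.

none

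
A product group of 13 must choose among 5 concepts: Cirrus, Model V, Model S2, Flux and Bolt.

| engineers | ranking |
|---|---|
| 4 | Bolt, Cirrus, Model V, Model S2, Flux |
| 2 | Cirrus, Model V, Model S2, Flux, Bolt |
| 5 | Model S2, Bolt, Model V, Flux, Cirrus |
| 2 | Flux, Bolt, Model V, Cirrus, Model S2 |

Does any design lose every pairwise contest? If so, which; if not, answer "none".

Pairwise majorities:
Cirrus vs Model V: 6 to 7, Model V.
Cirrus–Model S2: Cirrus 8–5.
Cirrus vs Flux: 6 to 7, Flux.
Cirrus vs Bolt: Cirrus preferred on 2 ballots; Bolt wins 11–2.
Model V vs Model S2: Model V preferred on 4+2+2 = 8 ballots; Model V wins 8–5.
Model V vs Flux: Model V, 11–2.
Model V vs Bolt: 2 for Model V, 11 for Bolt — Bolt by 11–2.
Model S2 vs Flux: 4+2+5 = 11 for Model S2, 2 for Flux — Model S2 by 11–2.
Model S2–Bolt: Model S2 7–6.
Flux vs Bolt: Bolt, 9–4.
Every design wins at least one matchup (Cirrus beats Model S2; Model V beats Cirrus; Model S2 beats Flux; Flux beats Cirrus; Bolt beats Cirrus), so there is no Condorcet loser.

none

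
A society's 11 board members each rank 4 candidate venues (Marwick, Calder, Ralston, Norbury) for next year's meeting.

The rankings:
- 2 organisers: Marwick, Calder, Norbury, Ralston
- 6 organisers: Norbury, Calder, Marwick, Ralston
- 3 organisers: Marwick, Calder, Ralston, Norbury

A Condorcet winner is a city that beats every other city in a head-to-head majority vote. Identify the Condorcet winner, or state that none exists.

Norbury

Head-to-head results (11 organisers):
Marwick vs Calder: Marwick preferred on 2+3 = 5 ballots; Calder wins 6–5.
Marwick vs Ralston: Marwick, 11–0.
Marwick vs Norbury: Marwick is ranked higher on 2+3 = 5 ballots, Norbury on 6. Norbury wins 6–5.
Calder vs Ralston: Calder wins 11–0.
Calder vs Norbury: Norbury, 6–5.
Ralston vs Norbury: Ralston is ranked higher on 3 ballots, Norbury on 8. Norbury wins 8–3.
Only Norbury has no losses; Norbury is the Condorcet winner.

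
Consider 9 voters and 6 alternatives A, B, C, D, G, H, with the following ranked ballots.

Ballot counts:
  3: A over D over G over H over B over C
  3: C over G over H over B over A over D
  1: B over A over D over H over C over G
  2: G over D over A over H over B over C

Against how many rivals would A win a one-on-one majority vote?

4

A against each rival (9 voters):
A–B: A 5–4.
A vs C: A wins 6–3.
A vs D: A is ranked higher on 3+3+1 = 7 ballots, D on 2. A wins 7–2.
A vs G: G wins 5–4.
A–H: A 6–3.
A beats B, C, D, H; loses to G — 4 pairwise wins.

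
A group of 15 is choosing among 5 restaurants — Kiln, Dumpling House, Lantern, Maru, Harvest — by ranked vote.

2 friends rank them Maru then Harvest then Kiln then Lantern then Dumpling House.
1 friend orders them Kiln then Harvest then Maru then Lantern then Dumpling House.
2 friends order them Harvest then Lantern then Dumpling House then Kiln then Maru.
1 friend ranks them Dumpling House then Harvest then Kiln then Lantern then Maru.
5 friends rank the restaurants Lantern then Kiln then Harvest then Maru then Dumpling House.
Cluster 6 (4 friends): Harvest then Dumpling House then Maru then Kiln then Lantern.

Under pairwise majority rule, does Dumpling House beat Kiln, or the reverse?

Kiln

Ballots ranking Dumpling House above Kiln: 2 + 1 + 4 = 7.
Ballots ranking Kiln above Dumpling House: 15 − 7 = 8.
Kiln wins the head-to-head 8–7.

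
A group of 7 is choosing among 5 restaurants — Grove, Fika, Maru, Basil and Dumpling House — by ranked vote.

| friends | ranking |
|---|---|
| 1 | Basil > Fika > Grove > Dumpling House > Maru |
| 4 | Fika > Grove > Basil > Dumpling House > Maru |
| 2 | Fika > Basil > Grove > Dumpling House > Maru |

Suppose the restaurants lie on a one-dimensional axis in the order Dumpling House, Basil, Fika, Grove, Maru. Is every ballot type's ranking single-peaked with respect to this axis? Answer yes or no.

yes

Axis positions: Dumpling House=1, Basil=2, Fika=3, Grove=4, Maru=5.
Ballot type 1 (peak Basil at position 2): ranking walks positions 2-3-4-1-5, expanding outward from the peak — single-peaked.
Ballot type 2 (peak Fika at position 3): ranking walks positions 3-4-2-1-5, expanding outward from the peak — single-peaked.
Ballot type 3 (peak Fika at position 3): ranking walks positions 3-2-4-1-5, expanding outward from the peak — single-peaked.
Every ranking is single-peaked on this axis.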